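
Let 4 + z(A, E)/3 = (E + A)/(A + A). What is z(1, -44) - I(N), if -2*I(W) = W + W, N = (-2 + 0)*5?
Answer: -173/2 ≈ -86.500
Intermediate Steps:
z(A, E) = -12 + 3*(A + E)/(2*A) (z(A, E) = -12 + 3*((E + A)/(A + A)) = -12 + 3*((A + E)/((2*A))) = -12 + 3*((A + E)*(1/(2*A))) = -12 + 3*((A + E)/(2*A)) = -12 + 3*(A + E)/(2*A))
N = -10 (N = -2*5 = -10)
I(W) = -W (I(W) = -(W + W)/2 = -W)
z(1, -44) - I(N) = (3/2)*(-44 - 7*1)/1 - (-1)*(-10) = (3/2)*1*(-44 - 7) - 1*10 = (3/2)*1*(-51) - 10 = -153/2 - 10 = -173/2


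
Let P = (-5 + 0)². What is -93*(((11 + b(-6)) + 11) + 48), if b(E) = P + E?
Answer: -8277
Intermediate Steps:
P = 25 (P = (-5)² = 25)
b(E) = 25 + E
-93*(((11 + b(-6)) + 11) + 48) = -93*(((11 + (25 - 6)) + 11) + 48) = -93*(((11 + 19) + 11) + 48) = -93*((30 + 11) + 48) = -93*(41 + 48) = -93*89 = -8277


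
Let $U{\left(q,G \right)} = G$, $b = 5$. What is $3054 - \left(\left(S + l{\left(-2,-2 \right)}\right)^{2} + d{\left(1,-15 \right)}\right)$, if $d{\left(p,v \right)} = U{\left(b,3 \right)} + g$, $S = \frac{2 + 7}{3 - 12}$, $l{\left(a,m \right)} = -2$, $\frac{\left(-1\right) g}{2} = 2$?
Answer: $3046$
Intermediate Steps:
$g = -4$ ($g = \left(-2\right) 2 = -4$)
$S = -1$ ($S = \frac{9}{-9} = 9 \left(- \frac{1}{9}\right) = -1$)
$d{\left(p,v \right)} = -1$ ($d{\left(p,v \right)} = 3 - 4 = -1$)
$3054 - \left(\left(S + l{\left(-2,-2 \right)}\right)^{2} + d{\left(1,-15 \right)}\right) = 3054 - \left(\left(-1 - 2\right)^{2} - 1\right) = 3054 - \left(\left(-3\right)^{2} - 1\right) = 3054 - \left(9 - 1\right) = 3054 - 8 = 3046$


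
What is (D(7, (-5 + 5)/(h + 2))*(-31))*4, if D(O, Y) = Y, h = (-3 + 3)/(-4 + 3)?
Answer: 0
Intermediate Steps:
h = 0 (h = 0/(-1) = 0*(-1) = 0)
(D(7, (-5 + 5)/(h + 2))*(-31))*4 = (((-5 + 5)/(0 + 2))*(-31))*4 = ((0/2)*(-31))*4 = ((0*(½))*(-31))*4 = (0*(-31))*4 = 0*4 = 0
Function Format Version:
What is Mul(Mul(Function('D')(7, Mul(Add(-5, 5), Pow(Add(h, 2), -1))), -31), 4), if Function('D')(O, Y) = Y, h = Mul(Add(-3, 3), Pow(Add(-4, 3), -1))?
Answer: 0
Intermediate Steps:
h = 0 (h = Mul(0, Pow(-1, -1)) = Mul(0, -1) = 0)
Mul(Mul(Function('D')(7, Mul(Add(-5, 5), Pow(Add(h, 2), -1))), -31), 4) = Mul(Mul(Mul(Add(-5, 5), Pow(Add(0, 2), -1)), -31), 4) = Mul(Mul(Mul(0, Pow(2, -1)), -31), 4) = Mul(Mul(Mul(0, Rational(1, 2)), -31), 4) = Mul(Mul(0, -31), 4) = Mul(0, 4) = 0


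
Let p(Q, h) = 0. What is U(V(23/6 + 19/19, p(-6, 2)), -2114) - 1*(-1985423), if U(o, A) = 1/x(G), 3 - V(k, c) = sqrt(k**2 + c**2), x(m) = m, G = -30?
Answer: 59562689/30 ≈ 1.9854e+6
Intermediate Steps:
V(k, c) = 3 - sqrt(c**2 + k**2) (V(k, c) = 3 - sqrt(k**2 + c**2) = 3 - sqrt(c**2 + k**2))
U(o, A) = -1/30 (U(o, A) = 1/(-30) = -1/30)
U(V(23/6 + 19/19, p(-6, 2)), -2114) - 1*(-1985423) = -1/30 - 1*(-1985423) = -1/30 + 1985423 = 59562689/30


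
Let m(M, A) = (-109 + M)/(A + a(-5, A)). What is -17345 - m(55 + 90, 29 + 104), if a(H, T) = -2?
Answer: -2272231/131 ≈ -17345.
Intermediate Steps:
m(M, A) = (-109 + M)/(-2 + A) (m(M, A) = (-109 + M)/(A - 2) = (-109 + M)/(-2 + A))
-17345 - m(55 + 90, 29 + 104) = -17345 - (-109 + (55 + 90))/(-2 + (29 + 104)) = -17345 - (-109 + 145)/(-2 + 133) = -17345 - 36/131 = -2272231/131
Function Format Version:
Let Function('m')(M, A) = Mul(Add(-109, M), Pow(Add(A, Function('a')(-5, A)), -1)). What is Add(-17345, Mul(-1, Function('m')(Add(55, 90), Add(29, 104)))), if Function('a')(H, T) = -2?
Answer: Rational(-2272231, 131) ≈ -17345.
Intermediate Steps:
Function('m')(M, A) = Mul(Pow(Add(-2, A), -1), Add(-109, M)) (Function('m')(M, A) = Mul(Add(-109, M), Pow(Add(A, -2), -1)) = Mul(Add(-109, M), Pow(Add(-2, A), -1)) = Mul(Pow(Add(-2, A), -1), Add(-109, M)))
Add(-17345, Mul(-1, Function('m')(Add(55, 90), Add(29, 104)))) = Add(-17345, Mul(-1, Mul(Pow(Add(-2, Add(29, 104)), -1), Add(-109, Add(55, 90))))) = Add(-17345, Mul(-1, Mul(Pow(Add(-2, 133), -1), Add(-109, 145)))) = Add(-17345, Mul(-1, Mul(Pow(131, -1), 36))) = Add(-17345, Mul(-1, Mul(Rational(1, 131), 36))) = Add(-17345, Mul(-1, Rational(36, 131))) = Add(-17345, Rational(-36, 131)) = Rational(-2272231, 131)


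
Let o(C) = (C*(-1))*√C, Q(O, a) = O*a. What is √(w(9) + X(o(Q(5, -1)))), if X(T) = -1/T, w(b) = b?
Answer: √(225 + I*√5)/5 ≈ 3.0 + 0.014907*I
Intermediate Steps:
o(C) = -C^(3/2) (o(C) = (-C)*√C = -C^(3/2))
√(w(9) + X(o(Q(5, -1)))) = √(9 - 1/((-(5*(-1))^(3/2)))) = √(9 - 1/((-(-5)^(3/2)))) = √(9 - 1/((-(-5)*I*√5))) = √(9 - 1/(5*I*√5)) = √(9 - (-1)*I*√5/25) = √(9 + I*√5/25)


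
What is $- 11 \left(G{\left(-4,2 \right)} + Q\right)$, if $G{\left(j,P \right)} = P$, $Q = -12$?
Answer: $110$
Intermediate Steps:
$- 11 \left(G{\left(-4,2 \right)} + Q\right) = - 11 \left(2 - 12\right) = \left(-11\right) \left(-10\right) = 110$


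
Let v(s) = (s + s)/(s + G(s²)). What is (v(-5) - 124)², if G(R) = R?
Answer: 62001/4 ≈ 15500.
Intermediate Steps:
v(s) = 2*s/(s + s²) (v(s) = (s + s)/(s + s²) = (2*s)/(s + s²) = 2*s/(s + s²))
(v(-5) - 124)² = (2/(1 - 5) - 124)² = (2/(-4) - 124)² = (2*(-¼) - 124)² = (-½ - 124)² = (-249/2)² = 62001/4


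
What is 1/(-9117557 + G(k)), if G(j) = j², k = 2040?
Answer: -1/4955957 ≈ -2.0178e-7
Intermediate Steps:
1/(-9117557 + G(k)) = 1/(-9117557 + 2040²) = 1/(-9117557 + 4161600) = 1/(-4955957) = -1/4955957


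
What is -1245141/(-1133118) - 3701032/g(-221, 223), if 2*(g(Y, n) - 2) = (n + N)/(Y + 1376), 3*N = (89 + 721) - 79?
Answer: -23065367797727/13723318 ≈ -1.6807e+6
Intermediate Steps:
N = 731/3 (N = ((89 + 721) - 79)/3 = (810 - 79)/3 = (⅓)*731 = 731/3 ≈ 243.67)
g(Y, n) = 2 + (731/3 + n)/(2*(1376 + Y)) (g(Y, n) = 2 + ((n + 731/3)/(Y + 1376))/2 = 2 + ((731/3 + n)/(1376 + Y))/2 = 2 + (731/3 + n)/(2*(1376 + Y)))
-1245141/(-1133118) - 3701032/g(-221, 223) = -1245141/(-1133118) - 3701032*6*(1376 - 221)/(17243 + 3*223 + 12*(-221)) = -1245141*(-1/1133118) - 3701032*6930/(17243 + 669 - 2652) = 138349/125902 - 3701032/((⅙)*(1/1155)*15260) = 138349/125902 - 3701032/218/99 = 138349/125902 - 3701032*99/218 = 138349/125902 - 183201084/109 = -23065367797727/13723318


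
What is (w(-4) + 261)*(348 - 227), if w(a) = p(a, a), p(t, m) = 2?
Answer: 31823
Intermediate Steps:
w(a) = 2
(w(-4) + 261)*(348 - 227) = (2 + 261)*(348 - 227) = 263*121 = 31823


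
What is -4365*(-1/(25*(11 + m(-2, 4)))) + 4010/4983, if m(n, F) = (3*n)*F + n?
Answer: -1349803/124575 ≈ -10.835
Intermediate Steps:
m(n, F) = n + 3*F*n (m(n, F) = 3*F*n + n = n + 3*F*n)
-4365*(-1/(25*(11 + m(-2, 4)))) + 4010/4983 = -4365*(-1/(25*(11 - 2*(1 + 3*4)))) + 4010/4983 = -4365*(-1/(25*(11 - 2*(1 + 12)))) + 4010*(1/4983) = -4365*(-1/(25*(11 - 2*13))) + 4010/4983 = -4365*(-1/(25*(11 - 26))) + 4010/4983 = -4365/((-15*(-25))) + 4010/4983 = -4365/375 + 4010/4983 = -4365*1/375 + 4010/4983 = -291/25 + 4010/4983 = -1349803/124575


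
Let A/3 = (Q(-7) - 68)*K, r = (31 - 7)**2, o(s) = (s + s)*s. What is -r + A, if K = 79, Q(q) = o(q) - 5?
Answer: 5349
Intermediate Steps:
o(s) = 2*s**2 (o(s) = (2*s)*s = 2*s**2)
Q(q) = -5 + 2*q**2 (Q(q) = 2*q**2 - 5 = -5 + 2*q**2)
r = 576 (r = 24**2 = 576)
A = 5925 (A = 3*(((-5 + 2*(-7)**2) - 68)*79) = 3*(((-5 + 2*49) - 68)*79) = 3*(((-5 + 98) - 68)*79) = 3*((93 - 68)*79) = 3*(25*79) = 3*1975 = 5925)
-r + A = -1*576 + 5925 = -576 + 5925 = 5349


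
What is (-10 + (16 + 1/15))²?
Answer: 8281/225 ≈ 36.804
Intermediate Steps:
(-10 + (16 + 1/15))² = (-10 + 241/15)² = (91/15)² = 8281/225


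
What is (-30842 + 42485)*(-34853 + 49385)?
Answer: 169196076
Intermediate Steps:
(-30842 + 42485)*(-34853 + 49385) = 11643*14532 = 169196076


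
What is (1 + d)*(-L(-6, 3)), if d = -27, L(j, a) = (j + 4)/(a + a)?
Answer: -26/3 ≈ -8.6667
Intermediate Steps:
L(j, a) = (4 + j)/(2*a) (L(j, a) = (4 + j)/((2*a)) = (4 + j)*(1/(2*a)) = (4 + j)/(2*a))
(1 + d)*(-L(-6, 3)) = (1 - 27)*(-(4 - 6)/(2*3)) = -(-26)*(½)*(⅓)*(-2) = -(-26)*(-1)/3 = -26*⅓ = -26/3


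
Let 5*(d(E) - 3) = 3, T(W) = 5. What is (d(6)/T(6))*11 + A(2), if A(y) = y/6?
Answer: 619/75 ≈ 8.2533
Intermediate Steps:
d(E) = 18/5 (d(E) = 3 + (1/5)*3 = 3 + 3/5 = 18/5)
A(y) = y/6 (A(y) = y*(1/6) = y/6)
(d(6)/T(6))*11 + A(2) = ((18/5)/5)*11 + (1/6)*2 = ((18/5)*(1/5))*11 + 1/3 = (18/25)*11 + 1/3 = 198/25 + 1/3 = 619/75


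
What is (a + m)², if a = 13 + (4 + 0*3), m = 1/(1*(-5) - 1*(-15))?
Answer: 29241/100 ≈ 292.41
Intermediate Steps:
m = ⅒ (m = 1/(-5 + 15) = 1/10 = ⅒ ≈ 0.10000)
a = 17 (a = 13 + (4 + 0) = 13 + 4 = 17)
(a + m)² = (17 + ⅒)² = (171/10)² = 29241/100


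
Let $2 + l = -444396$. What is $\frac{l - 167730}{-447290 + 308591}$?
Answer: $\frac{55648}{12609} \approx 4.4134$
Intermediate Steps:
$l = -444398$ ($l = -2 - 444396 = -444398$)
$\frac{l - 167730}{-447290 + 308591} = \frac{-444398 - 167730}{-447290 + 308591} = - \frac{612128}{-138699} = \left(-612128\right) \left(- \frac{1}{138699}\right) = \frac{55648}{12609}$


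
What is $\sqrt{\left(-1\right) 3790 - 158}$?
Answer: $2 i \sqrt{987} \approx 62.833 i$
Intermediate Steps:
$\sqrt{\left(-1\right) 3790 - 158} = \sqrt{-3790 + \left(-1823 + 1665\right)} = \sqrt{-3790 - 158} = \sqrt{-3948} = 2 i \sqrt{987}$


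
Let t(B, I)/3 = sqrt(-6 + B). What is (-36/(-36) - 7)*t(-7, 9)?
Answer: -18*I*sqrt(13) ≈ -64.9*I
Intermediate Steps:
t(B, I) = 3*sqrt(-6 + B)
(-36/(-36) - 7)*t(-7, 9) = (-36/(-36) - 7)*(3*sqrt(-6 - 7)) = (-36*(-1/36) - 7)*(3*sqrt(-13)) = (1 - 7)*(3*(I*sqrt(13))) = -18*I*sqrt(13)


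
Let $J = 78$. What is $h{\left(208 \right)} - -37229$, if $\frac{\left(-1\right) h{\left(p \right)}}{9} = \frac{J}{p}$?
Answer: $\frac{297805}{8} \approx 37226.0$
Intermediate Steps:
$h{\left(p \right)} = - \frac{702}{p}$ ($h{\left(p \right)} = - 9 \frac{78}{p} = - \frac{702}{p}$)
$h{\left(208 \right)} - -37229 = - \frac{702}{208} - -37229 = \left(-702\right) \frac{1}{208} + 37229 = - \frac{27}{8} + 37229 = \frac{297805}{8}$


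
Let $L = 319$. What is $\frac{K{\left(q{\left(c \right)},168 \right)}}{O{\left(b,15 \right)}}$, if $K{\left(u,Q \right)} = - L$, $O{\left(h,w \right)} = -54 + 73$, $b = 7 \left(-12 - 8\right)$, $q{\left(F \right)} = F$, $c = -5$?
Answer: $- \frac{319}{19} \approx -16.789$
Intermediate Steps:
$b = -140$ ($b = 7 \left(-20\right) = -140$)
$O{\left(h,w \right)} = 19$
$K{\left(u,Q \right)} = -319$ ($K{\left(u,Q \right)} = \left(-1\right) 319 = -319$)
$\frac{K{\left(q{\left(c \right)},168 \right)}}{O{\left(b,15 \right)}} = - \frac{319}{19}$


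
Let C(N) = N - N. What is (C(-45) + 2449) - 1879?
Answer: 570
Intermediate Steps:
C(N) = 0
(C(-45) + 2449) - 1879 = (0 + 2449) - 1879 = 2449 - 1879 = 570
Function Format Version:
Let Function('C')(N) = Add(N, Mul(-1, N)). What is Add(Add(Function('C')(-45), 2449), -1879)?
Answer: 570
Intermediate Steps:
Function('C')(N) = 0
Add(Add(Function('C')(-45), 2449), -1879) = Add(Add(0, 2449), -1879) = Add(2449, -1879) = 570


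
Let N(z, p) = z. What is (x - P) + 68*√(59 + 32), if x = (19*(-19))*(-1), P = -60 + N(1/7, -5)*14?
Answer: 419 + 68*√91 ≈ 1067.7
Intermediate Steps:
P = -58 (P = -60 + 14/7 = -60 + (⅐)*14 = -60 + 2 = -58)
x = 361 (x = -361*(-1) = 361)
(x - P) + 68*√(59 + 32) = (361 - 1*(-58)) + 68*√(59 + 32) = (361 + 58) + 68*√91 = 419 + 68*√91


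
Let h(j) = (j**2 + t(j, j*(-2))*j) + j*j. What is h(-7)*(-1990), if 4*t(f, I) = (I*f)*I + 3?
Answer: -9925125/2 ≈ -4.9626e+6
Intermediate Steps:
t(f, I) = 3/4 + f*I**2/4 (t(f, I) = ((I*f)*I + 3)/4 = (f*I**2 + 3)/4 = (3 + f*I**2)/4 = 3/4 + f*I**2/4)
h(j) = 2*j**2 + j*(3/4 + j**3) (h(j) = (j**2 + (3/4 + j*(j*(-2))**2/4)*j) + j*j = (j**2 + (3/4 + j*(-2*j)**2/4)*j) + j**2 = (j**2 + (3/4 + j*(4*j**2)/4)*j) + j**2 = (j**2 + (3/4 + j**3)*j) + j**2 = (j**2 + j*(3/4 + j**3)) + j**2 = 2*j**2 + j*(3/4 + j**3))
h(-7)*(-1990) = ((1/4)*(-7)*(3 + 4*(-7)**3 + 8*(-7)))*(-1990) = ((1/4)*(-7)*(3 + 4*(-343) - 56))*(-1990) = ((1/4)*(-7)*(3 - 1372 - 56))*(-1990) = ((1/4)*(-7)*(-1425))*(-1990) = (9975/4)*(-1990) = -9925125/2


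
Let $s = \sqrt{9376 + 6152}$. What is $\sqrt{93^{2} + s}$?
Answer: $\sqrt{8649 + 2 \sqrt{3882}} \approx 93.668$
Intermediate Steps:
$s = 2 \sqrt{3882}$ ($s = \sqrt{15528} = 2 \sqrt{3882} \approx 124.61$)
$\sqrt{93^{2} + s} = \sqrt{93^{2} + 2 \sqrt{3882}} = \sqrt{8649 + 2 \sqrt{3882}}$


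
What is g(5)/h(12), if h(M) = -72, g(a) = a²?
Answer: -25/72 ≈ -0.34722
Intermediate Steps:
g(5)/h(12) = 5²/(-72) = 25*(-1/72) = -25/72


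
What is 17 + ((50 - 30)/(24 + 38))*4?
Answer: 567/31 ≈ 18.290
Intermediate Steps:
17 + ((50 - 30)/(24 + 38))*4 = 17 + (20/62)*4 = 17 + (20*(1/62))*4 = 17 + (10/31)*4 = 17 + 40/31 = 567/31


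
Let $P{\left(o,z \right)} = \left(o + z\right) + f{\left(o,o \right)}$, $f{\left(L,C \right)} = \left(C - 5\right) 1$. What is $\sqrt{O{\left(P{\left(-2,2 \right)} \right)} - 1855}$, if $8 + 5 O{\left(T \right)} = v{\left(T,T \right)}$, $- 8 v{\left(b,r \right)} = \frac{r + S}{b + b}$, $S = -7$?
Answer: $\frac{i \sqrt{29706}}{4} \approx 43.089 i$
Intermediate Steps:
$f{\left(L,C \right)} = -5 + C$ ($f{\left(L,C \right)} = \left(-5 + C\right) 1 = -5 + C$)
$P{\left(o,z \right)} = -5 + z + 2 o$ ($P{\left(o,z \right)} = \left(o + z\right) + \left(-5 + o\right) = -5 + z + 2 o$)
$v{\left(b,r \right)} = - \frac{-7 + r}{16 b}$ ($v{\left(b,r \right)} = - \frac{\left(r - 7\right) \frac{1}{b + b}}{8} = - \frac{\left(-7 + r\right) \frac{1}{2 b}}{8} = - \frac{\frac{1}{2} \frac{1}{b} \left(-7 + r\right)}{8} = - \frac{-7 + r}{16 b}$)
$O{\left(T \right)} = - \frac{8}{5} + \frac{7 - T}{80 T}$ ($O{\left(T \right)} = - \frac{8}{5} + \frac{\frac{1}{16} \frac{1}{T} \left(7 - T\right)}{5} = - \frac{8}{5} + \frac{7 - T}{80 T}$)
$\sqrt{O{\left(P{\left(-2,2 \right)} \right)} - 1855} = \sqrt{\frac{7 - 129 \left(-5 + 2 + 2 \left(-2\right)\right)}{80 \left(-5 + 2 + 2 \left(-2\right)\right)} - 1855} = \sqrt{\frac{7 - 129 \left(-5 + 2 - 4\right)}{80 \left(-5 + 2 - 4\right)} - 1855} = \sqrt{\frac{7 - -903}{80 \left(-7\right)} - 1855} = \sqrt{\frac{1}{80} \left(- \frac{1}{7}\right) \left(7 + 903\right) - 1855} = \sqrt{\frac{1}{80} \left(- \frac{1}{7}\right) 910 - 1855} = \sqrt{- \frac{13}{8} - 1855} = \sqrt{- \frac{14853}{8}} = \frac{i \sqrt{29706}}{4}$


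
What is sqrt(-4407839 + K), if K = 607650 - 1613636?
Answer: 5*I*sqrt(216553) ≈ 2326.8*I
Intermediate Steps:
K = -1005986
sqrt(-4407839 + K) = sqrt(-4407839 - 1005986) = sqrt(-5413825) = 5*I*sqrt(216553)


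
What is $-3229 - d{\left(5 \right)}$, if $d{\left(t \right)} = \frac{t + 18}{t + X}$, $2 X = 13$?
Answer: $-3231$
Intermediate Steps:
$X = \frac{13}{2}$ ($X = \frac{1}{2} \cdot 13 = \frac{13}{2} \approx 6.5$)
$d{\left(t \right)} = \frac{18 + t}{\frac{13}{2} + t}$ ($d{\left(t \right)} = \frac{t + 18}{t + \frac{13}{2}} = \frac{18 + t}{\frac{13}{2} + t}$)
$-3229 - d{\left(5 \right)} = -3229 - \frac{2 \left(18 + 5\right)}{13 + 2 \cdot 5} = -3229 - 2 \frac{1}{13 + 10} \cdot 23 = -3229 - 2 \cdot \frac{1}{23} \cdot 23 = -3229 - 2 = -3231$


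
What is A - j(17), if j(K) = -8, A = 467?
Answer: 475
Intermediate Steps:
A - j(17) = 467 - 1*(-8) = 467 + 8 = 475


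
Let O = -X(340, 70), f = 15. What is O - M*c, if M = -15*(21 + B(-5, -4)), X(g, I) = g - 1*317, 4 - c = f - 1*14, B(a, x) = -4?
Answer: 742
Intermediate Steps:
c = 3 (c = 4 - (15 - 1*14) = 4 - (15 - 14) = 4 - 1*1 = 4 - 1 = 3)
X(g, I) = -317 + g (X(g, I) = g - 317 = -317 + g)
O = -23 (O = -(-317 + 340) = -1*23 = -23)
M = -255 (M = -15*(21 - 4) = -15*17 = -255)
O - M*c = -23 - (-255)*3 = -23 - 1*(-765) = -23 + 765 = 742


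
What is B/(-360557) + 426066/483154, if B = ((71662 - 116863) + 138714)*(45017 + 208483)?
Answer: -5726637754714119/87102278389 ≈ -65746.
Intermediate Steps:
B = 23705545500 (B = (-45201 + 138714)*253500 = 93513*253500 = 23705545500)
B/(-360557) + 426066/483154 = 23705545500/(-360557) + 426066/483154 = 23705545500*(-1/360557) + 426066*(1/483154) = -23705545500/360557 + 213033/241577 = -5726637754714119/87102278389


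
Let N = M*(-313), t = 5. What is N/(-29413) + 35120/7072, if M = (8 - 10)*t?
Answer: 63178075/13000546 ≈ 4.8596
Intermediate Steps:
M = -10 (M = (8 - 10)*5 = -2*5 = -10)
N = 3130 (N = -10*(-313) = 3130)
N/(-29413) + 35120/7072 = 3130/(-29413) + 35120/7072 = 3130*(-1/29413) + 35120*(1/7072) = -3130/29413 + 2195/442 = 63178075/13000546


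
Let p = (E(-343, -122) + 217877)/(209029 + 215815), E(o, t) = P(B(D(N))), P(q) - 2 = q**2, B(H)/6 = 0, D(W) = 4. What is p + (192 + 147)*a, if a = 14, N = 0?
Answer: 2016527503/424844 ≈ 4746.5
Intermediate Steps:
B(H) = 0 (B(H) = 6*0 = 0)
P(q) = 2 + q**2
E(o, t) = 2 (E(o, t) = 2 + 0**2 = 2 + 0 = 2)
p = 217879/424844 (p = (2 + 217877)/(209029 + 215815) = 217879/424844 ≈ 0.51285)
p + (192 + 147)*a = 217879/424844 + (192 + 147)*14 = 217879/424844 + 339*14 = 217879/424844 + 4746 = 2016527503/424844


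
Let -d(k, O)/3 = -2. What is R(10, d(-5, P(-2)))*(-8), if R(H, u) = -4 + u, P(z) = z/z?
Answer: -16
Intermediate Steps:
P(z) = 1
d(k, O) = 6 (d(k, O) = -3*(-2) = 6)
R(10, d(-5, P(-2)))*(-8) = (-4 + 6)*(-8) = 2*(-8) = -16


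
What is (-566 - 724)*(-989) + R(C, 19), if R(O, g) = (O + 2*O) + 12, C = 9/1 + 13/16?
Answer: 20413623/16 ≈ 1.2759e+6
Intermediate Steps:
C = 157/16 (C = 9*1 + 13*(1/16) = 9 + 13/16 = 157/16 ≈ 9.8125)
R(O, g) = 12 + 3*O (R(O, g) = 3*O + 12 = 12 + 3*O)
(-566 - 724)*(-989) + R(C, 19) = (-566 - 724)*(-989) + (12 + 3*(157/16)) = -1290*(-989) + (12 + 471/16) = 1275810 + 663/16 = 20413623/16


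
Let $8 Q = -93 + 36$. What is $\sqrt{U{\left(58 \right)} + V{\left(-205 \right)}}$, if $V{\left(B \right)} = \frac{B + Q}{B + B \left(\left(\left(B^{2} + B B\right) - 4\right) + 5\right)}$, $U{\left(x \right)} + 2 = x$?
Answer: $\frac{3 \sqrt{7389404320465490}}{34461320} \approx 7.4833$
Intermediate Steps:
$Q = - \frac{57}{8}$ ($Q = \frac{-93 + 36}{8} = \frac{1}{8} \left(-57\right) = - \frac{57}{8} \approx -7.125$)
$U{\left(x \right)} = -2 + x$
$V{\left(B \right)} = \frac{- \frac{57}{8} + B}{B + B \left(1 + 2 B^{2}\right)}$ ($V{\left(B \right)} = \frac{B - \frac{57}{8}}{B + B \left(\left(\left(B^{2} + B B\right) - 4\right) + 5\right)} = \frac{- \frac{57}{8} + B}{B + B \left(\left(\left(B^{2} + B^{2}\right) - 4\right) + 5\right)} = \frac{- \frac{57}{8} + B}{B + B \left(\left(2 B^{2} - 4\right) + 5\right)} = \frac{- \frac{57}{8} + B}{B + B \left(\left(-4 + 2 B^{2}\right) + 5\right)} = \frac{- \frac{57}{8} + B}{B + B \left(1 + 2 B^{2}\right)}$)
$\sqrt{U{\left(58 \right)} + V{\left(-205 \right)}} = \sqrt{\left(-2 + 58\right) + \frac{-57 + 8 \left(-205\right)}{16 \left(-205\right) \left(1 + \left(-205\right)^{2}\right)}} = \sqrt{56 + \frac{1}{16} \left(- \frac{1}{205}\right) \frac{1}{1 + 42025} \left(-57 - 1640\right)} = \sqrt{56 + \frac{1}{16} \left(- \frac{1}{205}\right) \frac{1}{42026} \left(-1697\right)} = \sqrt{56 + \frac{1697}{137845280}} = \sqrt{\frac{7719337377}{137845280}} = \frac{3 \sqrt{7389404320465490}}{34461320}$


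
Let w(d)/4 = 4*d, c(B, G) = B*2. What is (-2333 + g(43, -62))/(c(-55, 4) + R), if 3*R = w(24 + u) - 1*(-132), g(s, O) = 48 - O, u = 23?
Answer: -6669/554 ≈ -12.038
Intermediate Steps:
c(B, G) = 2*B
w(d) = 16*d (w(d) = 4*(4*d) = 16*d)
R = 884/3 (R = (16*(24 + 23) - 1*(-132))/3 = (16*47 + 132)/3 = (752 + 132)/3 = (⅓)*884 = 884/3 ≈ 294.67)
(-2333 + g(43, -62))/(c(-55, 4) + R) = (-2333 + (48 - 1*(-62)))/(2*(-55) + 884/3) = (-2333 + (48 + 62))/(-110 + 884/3) = (-2333 + 110)/(554/3) = -2223*3/554 = -6669/554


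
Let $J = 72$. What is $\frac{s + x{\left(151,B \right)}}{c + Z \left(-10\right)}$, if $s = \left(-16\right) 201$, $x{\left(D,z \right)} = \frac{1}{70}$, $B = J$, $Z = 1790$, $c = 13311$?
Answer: $\frac{225119}{321230} \approx 0.7008$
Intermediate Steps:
$B = 72$
$x{\left(D,z \right)} = \frac{1}{70}$
$s = -3216$
$\frac{s + x{\left(151,B \right)}}{c + Z \left(-10\right)} = \frac{-3216 + \frac{1}{70}}{13311 + 1790 \left(-10\right)} = - \frac{225119}{70 \left(13311 - 17900\right)} = - \frac{225119}{70 \left(-4589\right)} = \left(- \frac{225119}{70}\right) \left(- \frac{1}{4589}\right) = \frac{225119}{321230}$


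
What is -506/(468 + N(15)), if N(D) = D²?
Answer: -46/63 ≈ -0.73016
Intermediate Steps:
-506/(468 + N(15)) = -506/(468 + 15²) = -506/(468 + 225) = -506/693 = -506*1/693 = -46/63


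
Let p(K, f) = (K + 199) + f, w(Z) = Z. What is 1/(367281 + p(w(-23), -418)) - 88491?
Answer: -32479648148/367039 ≈ -88491.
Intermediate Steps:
p(K, f) = 199 + K + f (p(K, f) = (199 + K) + f = 199 + K + f)
1/(367281 + p(w(-23), -418)) - 88491 = 1/(367281 + (199 - 23 - 418)) - 88491 = 1/(367281 - 242) - 88491 = 1/367039 - 88491 = -32479648148/367039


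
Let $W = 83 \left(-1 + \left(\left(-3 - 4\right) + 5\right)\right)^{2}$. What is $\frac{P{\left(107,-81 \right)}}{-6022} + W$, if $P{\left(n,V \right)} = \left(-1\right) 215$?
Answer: $\frac{4498649}{6022} \approx 747.04$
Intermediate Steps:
$P{\left(n,V \right)} = -215$
$W = 747$ ($W = 83 \left(-1 + \left(-7 + 5\right)\right)^{2} = 83 \left(-1 - 2\right)^{2} = 83 \left(-3\right)^{2} = 83 \cdot 9 = 747$)
$\frac{P{\left(107,-81 \right)}}{-6022} + W = - \frac{215}{-6022} + 747 = \left(-215\right) \left(- \frac{1}{6022}\right) + 747 = \frac{215}{6022} + 747 = \frac{4498649}{6022}$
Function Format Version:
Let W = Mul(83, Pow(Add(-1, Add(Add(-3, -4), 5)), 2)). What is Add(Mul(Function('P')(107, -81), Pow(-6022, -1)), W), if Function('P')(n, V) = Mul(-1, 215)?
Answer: Rational(4498649, 6022) ≈ 747.04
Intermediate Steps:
Function('P')(n, V) = -215
W = 747 (W = Mul(83, Pow(Add(-1, Add(-7, 5)), 2)) = Mul(83, Pow(Add(-1, -2), 2)) = Mul(83, Pow(-3, 2)) = Mul(83, 9) = 747)
Add(Mul(Function('P')(107, -81), Pow(-6022, -1)), W) = Add(Mul(-215, Pow(-6022, -1)), 747) = Add(Mul(-215, Rational(-1, 6022)), 747) = Add(Rational(215, 6022), 747) = Rational(4498649, 6022)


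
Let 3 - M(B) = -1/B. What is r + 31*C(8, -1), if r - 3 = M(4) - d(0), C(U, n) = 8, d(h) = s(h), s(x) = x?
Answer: 1017/4 ≈ 254.25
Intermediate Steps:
d(h) = h
M(B) = 3 + 1/B (M(B) = 3 - (-1)/B = 3 + 1/B)
r = 25/4 (r = 3 + ((3 + 1/4) - 1*0) = 3 + ((3 + ¼) + 0) = 3 + (13/4 + 0) = 3 + 13/4 = 25/4 ≈ 6.2500)
r + 31*C(8, -1) = 25/4 + 31*8 = 25/4 + 248 = 1017/4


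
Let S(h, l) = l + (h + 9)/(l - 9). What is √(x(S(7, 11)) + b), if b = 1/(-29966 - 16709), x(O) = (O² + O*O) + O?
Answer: √64572386858/9335 ≈ 27.221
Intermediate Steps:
S(h, l) = l + (9 + h)/(-9 + l)
x(O) = O + 2*O² (x(O) = (O² + O²) + O = 2*O² + O = O + 2*O²)
b = -1/46675 (b = 1/(-46675) = -1/46675 ≈ -2.1425e-5)
√(x(S(7, 11)) + b) = √(((9 + 7 + 11² - 9*11)/(-9 + 11))*(1 + 2*((9 + 7 + 11² - 9*11)/(-9 + 11))) - 1/46675) = √(((9 + 7 + 121 - 99)/2)*(1 + 2*((9 + 7 + 121 - 99)/2)) - 1/46675) = √(((½)*38)*(1 + 2*((½)*38)) - 1/46675) = √(19*(1 + 2*19) - 1/46675) = √(19*(1 + 38) - 1/46675) = √(19*39 - 1/46675) = √(741 - 1/46675) = √(34586174/46675) = √64572386858/9335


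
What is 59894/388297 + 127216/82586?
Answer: 32619446/19248437 ≈ 1.6947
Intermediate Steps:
59894/388297 + 127216/82586 = 59894*(1/388297) + 127216*(1/82586) = 59894/388297 + 63608/41293 = 32619446/19248437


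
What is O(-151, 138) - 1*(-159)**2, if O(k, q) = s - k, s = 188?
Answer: -24942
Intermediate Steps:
O(k, q) = 188 - k
O(-151, 138) - 1*(-159)**2 = (188 - 1*(-151)) - 1*(-159)**2 = (188 + 151) - 1*25281 = 339 - 25281 = -24942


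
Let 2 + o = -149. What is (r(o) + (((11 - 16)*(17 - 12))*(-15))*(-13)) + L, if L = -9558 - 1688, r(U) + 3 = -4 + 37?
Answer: -16091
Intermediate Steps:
o = -151 (o = -2 - 149 = -151)
r(U) = 30 (r(U) = -3 + (-4 + 37) = -3 + 33 = 30)
L = -11246
(r(o) + (((11 - 16)*(17 - 12))*(-15))*(-13)) + L = (30 + (((11 - 16)*(17 - 12))*(-15))*(-13)) - 11246 = (30 + (-5*5*(-15))*(-13)) - 11246 = (30 - 25*(-15)*(-13)) - 11246 = (30 + 375*(-13)) - 11246 = (30 - 4875) - 11246 = -4845 - 11246 = -16091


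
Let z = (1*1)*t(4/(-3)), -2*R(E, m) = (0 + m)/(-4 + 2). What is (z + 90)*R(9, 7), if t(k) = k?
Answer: 931/6 ≈ 155.17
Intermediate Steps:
R(E, m) = m/4 (R(E, m) = -(0 + m)/(2*(-4 + 2)) = -m/(2*(-2)) = -m*(-1)/(2*2) = -(-1)*m/4 = m/4)
z = -4/3 (z = (1*1)*(4/(-3)) = 1*(4*(-⅓)) = 1*(-4/3) = -4/3 ≈ -1.3333)
(z + 90)*R(9, 7) = (-4/3 + 90)*((¼)*7) = (266/3)*(7/4) = 931/6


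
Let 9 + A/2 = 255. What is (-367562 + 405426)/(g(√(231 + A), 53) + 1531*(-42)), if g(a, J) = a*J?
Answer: -811576976/1377572099 - 2006792*√723/4132716297 ≈ -0.60219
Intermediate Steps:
A = 492 (A = -18 + 2*255 = -18 + 510 = 492)
g(a, J) = J*a
(-367562 + 405426)/(g(√(231 + A), 53) + 1531*(-42)) = (-367562 + 405426)/(53*√(231 + 492) + 1531*(-42)) = 37864/(53*√723 - 64302) = 37864/(-64302 + 53*√723)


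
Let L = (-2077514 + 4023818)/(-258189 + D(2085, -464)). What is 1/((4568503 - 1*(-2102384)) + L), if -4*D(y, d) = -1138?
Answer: 16639/110996763225 ≈ 1.4991e-7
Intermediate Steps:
D(y, d) = 569/2 (D(y, d) = -¼*(-1138) = 569/2)
L = -125568/16639 (L = (-2077514 + 4023818)/(-258189 + 569/2) = 1946304/(-515809/2) = 1946304*(-2/515809) = -125568/16639 ≈ -7.5466)
1/((4568503 - 1*(-2102384)) + L) = 1/((4568503 - 1*(-2102384)) - 125568/16639) = 1/((4568503 + 2102384) - 125568/16639) = 1/(6670887 - 125568/16639) = 1/(110996763225/16639) = 16639/110996763225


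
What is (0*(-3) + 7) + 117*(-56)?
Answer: -6545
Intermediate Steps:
(0*(-3) + 7) + 117*(-56) = (0 + 7) - 6552 = 7 - 6552 = -6545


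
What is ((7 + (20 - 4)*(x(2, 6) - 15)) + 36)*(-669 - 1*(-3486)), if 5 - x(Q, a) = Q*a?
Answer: -870453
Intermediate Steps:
x(Q, a) = 5 - Q*a
((7 + (20 - 4)*(x(2, 6) - 15)) + 36)*(-669 - 1*(-3486)) = ((7 + (20 - 4)*((5 - 1*2*6) - 15)) + 36)*(-669 - 1*(-3486)) = ((7 + 16*((5 - 12) - 15)) + 36)*(-669 + 3486) = ((7 + 16*(-7 - 15)) + 36)*2817 = ((7 + 16*(-22)) + 36)*2817 = ((7 - 352) + 36)*2817 = (-345 + 36)*2817 = -309*2817 = -870453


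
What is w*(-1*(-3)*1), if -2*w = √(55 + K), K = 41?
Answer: -6*√6 ≈ -14.697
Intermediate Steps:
w = -2*√6 (w = -√(55 + 41)/2 = -2*√6 ≈ -4.8990)
w*(-1*(-3)*1) = (-2*√6)*(-1*(-3)*1) = (-2*√6)*(3*1) = -2*√6*3 = -6*√6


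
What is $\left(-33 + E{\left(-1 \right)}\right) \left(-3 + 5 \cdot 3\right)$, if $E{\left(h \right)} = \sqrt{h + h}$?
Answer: $-396 + 12 i \sqrt{2} \approx -396.0 + 16.971 i$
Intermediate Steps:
$E{\left(h \right)} = \sqrt{2} \sqrt{h}$ ($E{\left(h \right)} = \sqrt{2 h} = \sqrt{2} \sqrt{h}$)
$\left(-33 + E{\left(-1 \right)}\right) \left(-3 + 5 \cdot 3\right) = \left(-33 + \sqrt{2} \sqrt{-1}\right) \left(-3 + 5 \cdot 3\right) = \left(-33 + \sqrt{2} i\right) \left(-3 + 15\right) = \left(-33 + i \sqrt{2}\right) 12 = -396 + 12 i \sqrt{2}$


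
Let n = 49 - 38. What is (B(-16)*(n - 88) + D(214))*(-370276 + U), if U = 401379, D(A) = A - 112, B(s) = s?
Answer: 41491402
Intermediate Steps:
n = 11
D(A) = -112 + A
(B(-16)*(n - 88) + D(214))*(-370276 + U) = (-16*(11 - 88) + (-112 + 214))*(-370276 + 401379) = (-16*(-77) + 102)*31103 = (1232 + 102)*31103 = 1334*31103 = 41491402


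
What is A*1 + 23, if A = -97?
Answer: -74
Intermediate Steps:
A*1 + 23 = -97*1 + 23 = -97 + 23 = -74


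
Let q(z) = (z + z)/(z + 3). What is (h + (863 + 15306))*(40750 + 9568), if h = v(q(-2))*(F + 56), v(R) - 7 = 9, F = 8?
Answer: 865117374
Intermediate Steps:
q(z) = 2*z/(3 + z) (q(z) = (2*z)/(3 + z) = 2*z/(3 + z))
v(R) = 16 (v(R) = 7 + 9 = 16)
h = 1024 (h = 16*(8 + 56) = 16*64 = 1024)
(h + (863 + 15306))*(40750 + 9568) = (1024 + (863 + 15306))*(40750 + 9568) = (1024 + 16169)*50318 = 17193*50318 = 865117374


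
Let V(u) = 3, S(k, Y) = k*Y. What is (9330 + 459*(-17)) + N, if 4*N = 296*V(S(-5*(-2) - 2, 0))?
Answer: 1749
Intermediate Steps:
S(k, Y) = Y*k
N = 222 (N = (296*3)/4 = (¼)*888 = 222)
(9330 + 459*(-17)) + N = (9330 + 459*(-17)) + 222 = (9330 - 7803) + 222 = 1527 + 222 = 1749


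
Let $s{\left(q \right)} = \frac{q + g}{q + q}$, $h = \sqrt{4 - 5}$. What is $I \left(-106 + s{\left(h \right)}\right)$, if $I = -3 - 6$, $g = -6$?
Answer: $\frac{1899}{2} - 27 i \approx 949.5 - 27.0 i$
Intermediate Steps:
$h = i$ ($h = \sqrt{-1} = i \approx 1.0 i$)
$I = -9$ ($I = -3 - 6 = -9$)
$s{\left(q \right)} = \frac{-6 + q}{2 q}$ ($s{\left(q \right)} = \frac{q - 6}{q + q} = \frac{-6 + q}{2 q}$)
$I \left(-106 + s{\left(h \right)}\right) = - 9 \left(-106 + \frac{-6 + i}{2 i}\right) = - 9 \left(-106 + \frac{- i \left(-6 + i\right)}{2}\right) = - 9 \left(-106 - \frac{i \left(-6 + i\right)}{2}\right) = 954 + \frac{9 i \left(-6 + i\right)}{2}$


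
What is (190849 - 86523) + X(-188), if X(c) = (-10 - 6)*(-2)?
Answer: 104358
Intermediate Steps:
X(c) = 32 (X(c) = -16*(-2) = 32)
(190849 - 86523) + X(-188) = (190849 - 86523) + 32 = 104326 + 32 = 104358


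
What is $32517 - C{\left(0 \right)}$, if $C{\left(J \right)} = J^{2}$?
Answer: $32517$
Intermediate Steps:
$32517 - C{\left(0 \right)} = 32517 - 0^{2} = 32517 - 0 = 32517 + 0 = 32517$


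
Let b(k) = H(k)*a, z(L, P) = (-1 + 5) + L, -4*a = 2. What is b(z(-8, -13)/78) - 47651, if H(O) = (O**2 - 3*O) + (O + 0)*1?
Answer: -72477251/1521 ≈ -47651.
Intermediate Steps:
H(O) = O**2 - 2*O (H(O) = (O**2 - 3*O) + O*1 = (O**2 - 3*O) + O = O**2 - 2*O)
a = -1/2 (a = -1/4*2 = -1/2 ≈ -0.50000)
z(L, P) = 4 + L
b(k) = -k*(-2 + k)/2 (b(k) = (k*(-2 + k))*(-1/2) = -k*(-2 + k)/2)
b(z(-8, -13)/78) - 47651 = ((4 - 8)/78)*(2 - (4 - 8)/78)/2 - 47651 = (-4*1/78)*(2 - (-4)/78)/2 - 47651 = (1/2)*(-2/39)*(2 - 1*(-2/39)) - 47651 = (1/2)*(-2/39)*(2 + 2/39) - 47651 = (1/2)*(-2/39)*(80/39) - 47651 = -80/1521 - 47651 = -72477251/1521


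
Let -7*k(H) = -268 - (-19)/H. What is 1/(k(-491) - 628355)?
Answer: -491/308503504 ≈ -1.5916e-6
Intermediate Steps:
k(H) = 268/7 - 19/(7*H) (k(H) = -(-268 - (-19)/H)/7 = -(-268 + 19/H)/7 = 268/7 - 19/(7*H))
1/(k(-491) - 628355) = 1/((⅐)*(-19 + 268*(-491))/(-491) - 628355) = 1/((⅐)*(-1/491)*(-19 - 131588) - 628355) = 1/((⅐)*(-1/491)*(-131607) - 628355) = 1/(18801/491 - 628355) = 1/(-308503504/491) = -491/308503504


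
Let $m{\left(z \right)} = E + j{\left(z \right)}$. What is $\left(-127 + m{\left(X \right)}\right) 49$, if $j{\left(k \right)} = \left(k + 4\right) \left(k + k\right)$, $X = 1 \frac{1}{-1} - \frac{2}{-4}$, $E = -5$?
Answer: $- \frac{13279}{2} \approx -6639.5$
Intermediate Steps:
$X = - \frac{1}{2}$ ($X = 1 \left(-1\right) - - \frac{1}{2} = -1 + \frac{1}{2} = - \frac{1}{2} \approx -0.5$)
$j{\left(k \right)} = 2 k \left(4 + k\right)$ ($j{\left(k \right)} = \left(4 + k\right) 2 k = 2 k \left(4 + k\right)$)
$m{\left(z \right)} = -5 + 2 z \left(4 + z\right)$
$\left(-127 + m{\left(X \right)}\right) 49 = \left(-127 - \left(5 + 1 \left(4 - \frac{1}{2}\right)\right)\right) 49 = \left(-127 - \left(5 + 1 \cdot \frac{7}{2}\right)\right) 49 = \left(-127 - \frac{17}{2}\right) 49 = \left(- \frac{271}{2}\right) 49 = - \frac{13279}{2}$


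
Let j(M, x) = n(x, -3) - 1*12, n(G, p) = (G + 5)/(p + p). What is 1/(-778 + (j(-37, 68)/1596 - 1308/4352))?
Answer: -1302336/1013628547 ≈ -0.0012848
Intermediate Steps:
n(G, p) = (5 + G)/(2*p) (n(G, p) = (5 + G)/((2*p)) = (5 + G)*(1/(2*p)) = (5 + G)/(2*p))
j(M, x) = -77/6 - x/6 (j(M, x) = (½)*(5 + x)/(-3) - 1*12 = (½)*(-⅓)*(5 + x) - 12 = (-⅚ - x/6) - 12 = -77/6 - x/6)
1/(-778 + (j(-37, 68)/1596 - 1308/4352)) = 1/(-778 + ((-77/6 - ⅙*68)/1596 - 1308/4352)) = 1/(-778 + ((-77/6 - 34/3)*(1/1596) - 1308*1/4352)) = 1/(-778 + (-145/6*1/1596 - 327/1088)) = 1/(-778 + (-145/9576 - 327/1088)) = 1/(-778 - 411139/1302336) = 1/(-1013628547/1302336) = -1302336/1013628547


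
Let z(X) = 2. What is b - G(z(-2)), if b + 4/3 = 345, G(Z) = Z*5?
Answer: 1001/3 ≈ 333.67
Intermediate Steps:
G(Z) = 5*Z
b = 1031/3 (b = -4/3 + 345 = 1031/3 ≈ 343.67)
b - G(z(-2)) = 1031/3 - 5*2 = 1031/3 - 1*10 = 1031/3 - 10 = 1001/3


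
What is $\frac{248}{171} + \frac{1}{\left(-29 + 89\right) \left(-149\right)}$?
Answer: $\frac{738983}{509580} \approx 1.4502$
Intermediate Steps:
$\frac{248}{171} + \frac{1}{\left(-29 + 89\right) \left(-149\right)} = 248 \cdot \frac{1}{171} + \frac{1}{60} \left(- \frac{1}{149}\right) = \frac{248}{171} + \frac{1}{60} \left(- \frac{1}{149}\right) = \frac{248}{171} - \frac{1}{8940} = \frac{738983}{509580}$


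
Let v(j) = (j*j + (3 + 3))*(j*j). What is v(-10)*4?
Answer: 42400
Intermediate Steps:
v(j) = j**2*(6 + j**2) (v(j) = (j**2 + 6)*j**2 = (6 + j**2)*j**2 = j**2*(6 + j**2))
v(-10)*4 = ((-10)**2*(6 + (-10)**2))*4 = (100*(6 + 100))*4 = (100*106)*4 = 10600*4 = 42400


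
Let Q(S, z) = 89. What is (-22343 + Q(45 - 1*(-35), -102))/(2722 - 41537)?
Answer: 22254/38815 ≈ 0.57333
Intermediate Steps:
(-22343 + Q(45 - 1*(-35), -102))/(2722 - 41537) = (-22343 + 89)/(2722 - 41537) = -22254/(-38815) = -22254*(-1/38815) = 22254/38815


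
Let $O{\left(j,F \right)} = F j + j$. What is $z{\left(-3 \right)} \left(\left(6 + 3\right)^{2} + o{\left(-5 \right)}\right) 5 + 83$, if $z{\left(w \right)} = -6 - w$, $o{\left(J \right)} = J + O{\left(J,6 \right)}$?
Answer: $-532$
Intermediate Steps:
$O{\left(j,F \right)} = j + F j$
$o{\left(J \right)} = 8 J$ ($o{\left(J \right)} = J + J \left(1 + 6\right) = J + J 7 = J + 7 J = 8 J$)
$z{\left(-3 \right)} \left(\left(6 + 3\right)^{2} + o{\left(-5 \right)}\right) 5 + 83 = \left(-6 - -3\right) \left(\left(6 + 3\right)^{2} + 8 \left(-5\right)\right) 5 + 83 = \left(-6 + 3\right) \left(9^{2} - 40\right) 5 + 83 = - 3 \left(81 - 40\right) 5 + 83 = - 3 \cdot 41 \cdot 5 + 83 = \left(-3\right) 205 + 83 = -615 + 83 = -532$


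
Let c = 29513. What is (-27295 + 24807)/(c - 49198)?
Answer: 2488/19685 ≈ 0.12639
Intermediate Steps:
(-27295 + 24807)/(c - 49198) = (-27295 + 24807)/(29513 - 49198) = -2488/(-19685) = -2488*(-1/19685) = 2488/19685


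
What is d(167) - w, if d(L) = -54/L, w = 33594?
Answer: -5610252/167 ≈ -33594.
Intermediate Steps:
d(167) - w = -54/167 - 1*33594 = -54*1/167 - 33594 = -54/167 - 33594 = -5610252/167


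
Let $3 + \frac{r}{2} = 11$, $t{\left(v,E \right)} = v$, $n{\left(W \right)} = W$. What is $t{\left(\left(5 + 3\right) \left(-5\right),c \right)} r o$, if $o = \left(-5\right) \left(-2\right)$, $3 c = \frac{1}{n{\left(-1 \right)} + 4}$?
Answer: $-6400$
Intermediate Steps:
$c = \frac{1}{9}$ ($c = \frac{1}{3 \left(-1 + 4\right)} = \frac{1}{3 \cdot 3} = \frac{1}{3} \cdot \frac{1}{3} = \frac{1}{9} \approx 0.11111$)
$r = 16$ ($r = -6 + 2 \cdot 11 = -6 + 22 = 16$)
$o = 10$
$t{\left(\left(5 + 3\right) \left(-5\right),c \right)} r o = \left(5 + 3\right) \left(-5\right) 16 \cdot 10 = 8 \left(-5\right) 16 \cdot 10 = \left(-40\right) 16 \cdot 10 = \left(-640\right) 10 = -6400$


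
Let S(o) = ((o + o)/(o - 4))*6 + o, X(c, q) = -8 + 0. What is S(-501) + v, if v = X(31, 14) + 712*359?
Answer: 128831007/505 ≈ 2.5511e+5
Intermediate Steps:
X(c, q) = -8
v = 255600 (v = -8 + 712*359 = -8 + 255608 = 255600)
S(o) = o + 12*o/(-4 + o) (S(o) = ((2*o)/(-4 + o))*6 + o = (2*o/(-4 + o))*6 + o = 12*o/(-4 + o) + o = o + 12*o/(-4 + o))
S(-501) + v = -501*(8 - 501)/(-4 - 501) + 255600 = -501*(-493)/(-505) + 255600 = -501*(-1/505)*(-493) + 255600 = -246993/505 + 255600 = 128831007/505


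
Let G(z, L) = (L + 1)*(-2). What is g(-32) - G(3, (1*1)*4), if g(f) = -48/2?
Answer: -14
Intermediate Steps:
G(z, L) = -2 - 2*L (G(z, L) = (1 + L)*(-2) = -2 - 2*L)
g(f) = -24 (g(f) = -48*1/2 = -24)
g(-32) - G(3, (1*1)*4) = -24 - (-2 - 2*1*1*4) = -24 - (-2 - 2*4) = -24 - (-2 - 8) = -24 - 1*(-10) = -24 + 10 = -14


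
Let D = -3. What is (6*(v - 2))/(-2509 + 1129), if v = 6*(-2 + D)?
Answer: 16/115 ≈ 0.13913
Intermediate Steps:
v = -30 (v = 6*(-2 - 3) = 6*(-5) = -30)
(6*(v - 2))/(-2509 + 1129) = (6*(-30 - 2))/(-2509 + 1129) = (6*(-32))/(-1380) = -1/1380*(-192) = 16/115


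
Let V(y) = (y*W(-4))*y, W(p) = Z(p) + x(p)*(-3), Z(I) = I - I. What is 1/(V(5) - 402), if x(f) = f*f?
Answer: -1/1602 ≈ -0.00062422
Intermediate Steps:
Z(I) = 0
x(f) = f²
W(p) = -3*p² (W(p) = 0 + p²*(-3) = 0 - 3*p² = -3*p²)
V(y) = -48*y² (V(y) = (y*(-3*(-4)²))*y = (y*(-3*16))*y = (y*(-48))*y = (-48*y)*y = -48*y²)
1/(V(5) - 402) = 1/(-48*5² - 402) = 1/(-48*25 - 402) = 1/(-1200 - 402) = 1/(-1602) = -1/1602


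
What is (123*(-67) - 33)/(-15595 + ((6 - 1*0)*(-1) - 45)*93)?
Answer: 4137/10169 ≈ 0.40682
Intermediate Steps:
(123*(-67) - 33)/(-15595 + ((6 - 1*0)*(-1) - 45)*93) = (-8241 - 33)/(-15595 + ((6 + 0)*(-1) - 45)*93) = -8274/(-15595 + (6*(-1) - 45)*93) = -8274/(-15595 + (-6 - 45)*93) = -8274/(-15595 - 51*93) = -8274/(-15595 - 4743) = -8274/(-20338) = -8274*(-1/20338) = 4137/10169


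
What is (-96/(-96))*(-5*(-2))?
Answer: 10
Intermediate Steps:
(-96/(-96))*(-5*(-2)) = -1/96*(-96)*10 = 1*10 = 10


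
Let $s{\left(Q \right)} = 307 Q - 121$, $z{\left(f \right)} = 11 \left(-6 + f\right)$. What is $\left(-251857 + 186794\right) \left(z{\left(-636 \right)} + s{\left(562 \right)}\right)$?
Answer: $-10758232113$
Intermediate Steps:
$z{\left(f \right)} = -66 + 11 f$
$s{\left(Q \right)} = -121 + 307 Q$
$\left(-251857 + 186794\right) \left(z{\left(-636 \right)} + s{\left(562 \right)}\right) = \left(-251857 + 186794\right) \left(\left(-66 + 11 \left(-636\right)\right) + \left(-121 + 307 \cdot 562\right)\right) = - 65063 \left(\left(-66 - 6996\right) + \left(-121 + 172534\right)\right) = - 65063 \left(-7062 + 172413\right) = \left(-65063\right) 165351 = -10758232113$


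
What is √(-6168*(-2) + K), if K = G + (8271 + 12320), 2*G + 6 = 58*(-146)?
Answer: √28690 ≈ 169.38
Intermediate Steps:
G = -4237 (G = -3 + (58*(-146))/2 = -3 + (½)*(-8468) = -3 - 4234 = -4237)
K = 16354 (K = -4237 + (8271 + 12320) = -4237 + 20591 = 16354)
√(-6168*(-2) + K) = √(-6168*(-2) + 16354) = √(-257*(-48) + 16354) = √(12336 + 16354) = √28690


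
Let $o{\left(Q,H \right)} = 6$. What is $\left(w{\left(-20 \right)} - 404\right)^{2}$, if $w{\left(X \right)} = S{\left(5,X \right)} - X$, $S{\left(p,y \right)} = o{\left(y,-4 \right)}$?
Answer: $142884$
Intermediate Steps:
$S{\left(p,y \right)} = 6$
$w{\left(X \right)} = 6 - X$
$\left(w{\left(-20 \right)} - 404\right)^{2} = \left(\left(6 - -20\right) - 404\right)^{2} = \left(\left(6 + 20\right) - 404\right)^{2} = \left(26 - 404\right)^{2} = \left(-378\right)^{2} = 142884$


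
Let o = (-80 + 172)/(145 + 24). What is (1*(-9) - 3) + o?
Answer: -1936/169 ≈ -11.456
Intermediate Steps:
o = 92/169 ≈ 0.54438
(1*(-9) - 3) + o = (1*(-9) - 3) + 92/169 = (-9 - 3) + 92/169 = -12 + 92/169 = -1936/169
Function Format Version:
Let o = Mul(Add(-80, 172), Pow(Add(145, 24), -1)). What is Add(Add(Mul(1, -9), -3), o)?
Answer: Rational(-1936, 169) ≈ -11.456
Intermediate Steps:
o = Rational(92, 169) (o = Mul(92, Pow(169, -1)) = Mul(92, Rational(1, 169)) = Rational(92, 169) ≈ 0.54438)
Add(Add(Mul(1, -9), -3), o) = Add(Add(Mul(1, -9), -3), Rational(92, 169)) = Add(Add(-9, -3), Rational(92, 169)) = Add(-12, Rational(92, 169)) = Rational(-1936, 169)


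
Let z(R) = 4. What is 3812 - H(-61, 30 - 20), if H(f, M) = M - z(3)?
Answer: 3806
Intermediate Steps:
H(f, M) = -4 + M (H(f, M) = M - 1*4 = M - 4 = -4 + M)
3812 - H(-61, 30 - 20) = 3812 - (-4 + (30 - 20)) = 3812 - (-4 + 10) = 3812 - 1*6 = 3812 - 6 = 3806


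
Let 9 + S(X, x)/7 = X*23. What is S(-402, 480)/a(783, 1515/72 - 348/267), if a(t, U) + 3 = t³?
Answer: -21595/160016228 ≈ -0.00013496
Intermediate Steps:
a(t, U) = -3 + t³
S(X, x) = -63 + 161*X (S(X, x) = -63 + 7*(X*23) = -63 + 7*(23*X) = -63 + 161*X)
S(-402, 480)/a(783, 1515/72 - 348/267) = (-63 + 161*(-402))/(-3 + 783³) = (-63 - 64722)/(-3 + 480048687) = -64785/480048684 = -64785*1/480048684 = -21595/160016228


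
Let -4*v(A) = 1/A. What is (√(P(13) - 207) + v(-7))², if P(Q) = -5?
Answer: -166207/784 + I*√53/7 ≈ -212.0 + 1.04*I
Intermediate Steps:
v(A) = -1/(4*A)
(√(P(13) - 207) + v(-7))² = (√(-5 - 207) - ¼/(-7))² = (√(-212) - ¼*(-⅐))² = (2*I*√53 + 1/28)² = (1/28 + 2*I*√53)²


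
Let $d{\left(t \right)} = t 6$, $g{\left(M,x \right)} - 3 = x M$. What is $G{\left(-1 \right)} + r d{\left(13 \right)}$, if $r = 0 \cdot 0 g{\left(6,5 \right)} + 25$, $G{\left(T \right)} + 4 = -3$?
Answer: $1943$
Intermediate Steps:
$g{\left(M,x \right)} = 3 + M x$ ($g{\left(M,x \right)} = 3 + x M = 3 + M x$)
$G{\left(T \right)} = -7$ ($G{\left(T \right)} = -4 - 3 = -7$)
$d{\left(t \right)} = 6 t$
$r = 25$ ($r = 0 \cdot 0 \left(3 + 6 \cdot 5\right) + 25 = 0 \left(3 + 30\right) + 25 = 0 \cdot 33 + 25 = 0 + 25 = 25$)
$G{\left(-1 \right)} + r d{\left(13 \right)} = -7 + 25 \cdot 6 \cdot 13 = -7 + 25 \cdot 78 = -7 + 1950 = 1943$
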